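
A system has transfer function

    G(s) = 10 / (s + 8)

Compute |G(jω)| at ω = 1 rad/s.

|G(j1)| ≈ 1.240

Substitute s = j1: numerator = 10, denominator = 8 + j1.
|G(j1)| = |10| / |8 + j1| = 10 / 8.0623 ≈ 1.240.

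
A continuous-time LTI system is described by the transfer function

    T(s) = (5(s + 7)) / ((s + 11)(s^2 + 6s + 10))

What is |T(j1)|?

|T(j1)| ≈ 0.2959

Substitute s = j1: numerator = 35 + j5, denominator = 93 + j75.
|T(j1)| = |35 + j5| / |93 + j75| = 35.355 / 119.47 ≈ 0.2959.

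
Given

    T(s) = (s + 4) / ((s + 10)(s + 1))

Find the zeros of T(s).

s = -4

Set the numerator to zero: s + 4 = 0.
So s = -4.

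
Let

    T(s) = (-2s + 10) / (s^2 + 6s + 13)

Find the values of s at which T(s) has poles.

s = -3 + 2j, -3 - 2j

The poles are the roots of the denominator s^2 + 6s + 13 = 0.
Using the quadratic formula: s = (-6 ± √(-16))/2 = -3 ± 2j.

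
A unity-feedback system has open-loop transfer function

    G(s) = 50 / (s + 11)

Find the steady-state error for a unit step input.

G(s) has no poles at the origin.
This is a Type 0 system. Kp = lim_{s→0} G(s) = 50/11.
e_ss = 1/(1 + Kp) = 1/(1 + 50/11) = 11/61 ≈ 0.1803.

e_ss = 0.1803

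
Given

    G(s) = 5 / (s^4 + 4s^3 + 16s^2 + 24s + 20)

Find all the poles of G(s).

The poles are the roots of the denominator s^4 + 4s^3 + 16s^2 + 24s + 20 = 0.
No real roots exist; factor into two real quadratics: (s^2 + 2s + 2)(s^2 + 2s + 10) = 0.
Each quadratic gives a conjugate pair via the quadratic formula.

s = -1 ± j, -1 ± 3j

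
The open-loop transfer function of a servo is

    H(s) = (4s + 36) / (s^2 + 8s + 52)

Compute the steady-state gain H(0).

H(0) = 9/13 ≈ 0.6923

Set s = 0: H(0) = (36) / (52) = 9/13.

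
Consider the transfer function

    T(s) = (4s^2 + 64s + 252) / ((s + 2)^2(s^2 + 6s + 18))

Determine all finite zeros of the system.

s = -7, -9

Set the numerator to zero: 4s^2 + 64s + 252 = 0, i.e. 4·(s^2 + 16s + 63) = 0.
Factoring: (s + 7)(s + 9) = 0.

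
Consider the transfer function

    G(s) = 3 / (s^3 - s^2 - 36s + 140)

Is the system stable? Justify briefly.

unstable

The denominator s^3 - s^2 - 36s + 140 factors as (s + 7)(s^2 - 8s + 20), giving poles at s = -7, 4 ± 2j.
Since the pole(s) at s = 4 + 2j, 4 - 2j lie in the right half-plane, the system is unstable.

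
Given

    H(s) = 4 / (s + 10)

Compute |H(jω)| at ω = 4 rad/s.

Substitute s = j4: numerator = 4, denominator = 10 + j4.
|H(j4)| = |4| / |10 + j4| = 4 / 10.770 ≈ 0.3714.

|H(j4)| ≈ 0.3714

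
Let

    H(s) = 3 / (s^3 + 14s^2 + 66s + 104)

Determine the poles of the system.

s = -5 + j, -5 - j, -4

The poles are the roots of the denominator s^3 + 14s^2 + 66s + 104 = 0.
Trying s = -4: the polynomial evaluates to 0, so (s + 4) is a factor.
Dividing out leaves s^2 + 10s + 26 = 0.
The quadratic formula then gives s = -5 ± 1j.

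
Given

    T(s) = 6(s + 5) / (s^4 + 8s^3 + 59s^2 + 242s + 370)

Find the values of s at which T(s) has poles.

s = -3 ± j, -1 ± 6j

The poles are the roots of the denominator s^4 + 8s^3 + 59s^2 + 242s + 370 = 0.
No real roots exist; factor into two real quadratics: (s^2 + 6s + 10)(s^2 + 2s + 37) = 0.
Each quadratic gives a conjugate pair via the quadratic formula.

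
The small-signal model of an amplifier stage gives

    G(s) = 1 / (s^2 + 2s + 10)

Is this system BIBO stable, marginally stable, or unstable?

stable

The denominator s^2 + 2s + 10 factors as (s^2 + 2s + 10), giving poles at s = -1 ± 3j.
Since all poles lie strictly in the left half-plane, the system is stable.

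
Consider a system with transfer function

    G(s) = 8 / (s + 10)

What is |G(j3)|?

Substitute s = j3: numerator = 8, denominator = 10 + j3.
|G(j3)| = |8| / |10 + j3| = 8 / 10.440 ≈ 0.7663.

|G(j3)| ≈ 0.7663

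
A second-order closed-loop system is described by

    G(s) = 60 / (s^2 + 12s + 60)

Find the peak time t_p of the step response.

t_p ≈ 0.6413 s

Comparing s^2 + 12s + 60 to s^2 + 2ζωₙs + ωₙ²: ωₙ = √60 ≈ 7.746 rad/s and ζ = 12/(2·√60) ≈ 0.7746.
ζωₙ = 12/2 = 6, so ω_d = ωₙ√(1−ζ²) = √(ωₙ² − (ζωₙ)²) = √(60 − 6²) = √24 ≈ 4.899 rad/s.
t_p = π/ω_d = π/4.899 ≈ 0.6413 s.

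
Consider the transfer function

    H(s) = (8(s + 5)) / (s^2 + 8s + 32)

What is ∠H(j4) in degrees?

At s = j4: numerator = 40 + j32, denominator = 16 + j32.
∠H = ∠num − ∠den = 38.660° − (63.435°) = -24.78°.

∠H(j4) ≈ -24.78°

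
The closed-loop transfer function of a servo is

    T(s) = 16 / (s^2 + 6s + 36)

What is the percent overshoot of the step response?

Comparing s^2 + 6s + 36 to s^2 + 2ζωₙs + ωₙ²: ωₙ = 6 rad/s and ζ = 6/(2·6) = 0.5.
%OS = 100·exp(−πζ/√(1−ζ²)) = 100·exp(−π·0.5/√(1−0.5²)) ≈ 16.3%.

%OS ≈ 16.3%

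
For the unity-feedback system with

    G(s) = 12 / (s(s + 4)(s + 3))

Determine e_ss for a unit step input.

e_ss = 0

G(s) has one pole at the origin.
This is a Type 1 system; for a step input the steady-state error is zero.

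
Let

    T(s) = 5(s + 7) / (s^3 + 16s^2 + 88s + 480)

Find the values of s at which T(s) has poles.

The poles are the roots of the denominator s^3 + 16s^2 + 88s + 480 = 0.
Trying s = -12: the polynomial evaluates to 0, so (s + 12) is a factor.
Dividing out leaves s^2 + 4s + 40 = 0.
The quadratic formula then gives s = -2 ± 6j.

s = -2 ± 6j, -12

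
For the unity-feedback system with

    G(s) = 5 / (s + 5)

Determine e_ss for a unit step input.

G(s) has no poles at the origin.
This is a Type 0 system. Kp = lim_{s→0} G(s) = 5/5 = 1.
e_ss = 1/(1 + Kp) = 1/(1 + 1) = 1/2 ≈ 0.5000.

e_ss = 0.5000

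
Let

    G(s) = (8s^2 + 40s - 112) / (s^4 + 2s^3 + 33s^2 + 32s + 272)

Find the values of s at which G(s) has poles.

The poles are the roots of the denominator s^4 + 2s^3 + 33s^2 + 32s + 272 = 0.
No real roots exist; factor into two real quadratics: (s^2 + 16)(s^2 + 2s + 17) = 0.
Each quadratic gives a conjugate pair via the quadratic formula.

s = ±4j, -1 ± 4j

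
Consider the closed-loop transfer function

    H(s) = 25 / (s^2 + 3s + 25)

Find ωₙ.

ωₙ = 5 rad/s

Compare the denominator to the standard form s^2 + 2ζωₙs + ωₙ².
ωₙ² = 25, so ωₙ = 5 rad/s.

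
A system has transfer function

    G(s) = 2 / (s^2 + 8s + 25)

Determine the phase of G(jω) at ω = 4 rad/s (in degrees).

∠G(j4) ≈ -74.29°

At s = j4: numerator = 2, denominator = 9 + j32.
∠G = ∠num − ∠den = 0° − (74.291°) = -74.29°.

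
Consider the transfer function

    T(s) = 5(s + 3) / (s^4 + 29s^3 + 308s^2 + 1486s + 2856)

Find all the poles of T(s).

s = -5 + 3j, -5 - 3j, -12, -7

The poles are the roots of the denominator s^4 + 29s^3 + 308s^2 + 1486s + 2856 = 0.
Trying s = -12: the polynomial evaluates to 0, so (s + 12) is a factor.
Dividing out leaves s^3 + 17s^2 + 104s + 238 = 0.
This factors further as (s^2 + 10s + 34)(s + 7) = 0.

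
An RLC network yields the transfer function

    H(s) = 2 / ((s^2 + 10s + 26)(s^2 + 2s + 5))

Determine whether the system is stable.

stable

The poles can be read from the denominator factors: s = -5 + j, -5 - j, -1 + 2j, -1 - 2j.
Since all poles lie strictly in the left half-plane, the system is stable.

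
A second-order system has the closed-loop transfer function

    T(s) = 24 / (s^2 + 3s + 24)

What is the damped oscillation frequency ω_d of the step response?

ω_d ≈ 4.664 rad/s

Comparing s^2 + 3s + 24 to s^2 + 2ζωₙs + ωₙ²: ωₙ = √24 ≈ 4.899 rad/s and ζ = 3/(2·√24) ≈ 0.3062.
ζωₙ = 3/2 = 1.5, so ω_d = ωₙ√(1−ζ²) = √(ωₙ² − (ζωₙ)²) = √(24 − 1.5²) = √21.75 ≈ 4.664 rad/s.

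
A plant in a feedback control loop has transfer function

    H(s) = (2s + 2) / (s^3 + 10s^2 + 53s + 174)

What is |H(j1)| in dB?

Substitute s = j1: numerator = 2 + j2, denominator = 164 + j52.
|H(j1)| = |2 + j2| / |164 + j52| = 2.8284 / 172.05 ≈ 0.01644.
In decibels: 20·log₁₀(0.01644) ≈ -35.7 dB.

|H(j1)|_dB ≈ -35.7 dB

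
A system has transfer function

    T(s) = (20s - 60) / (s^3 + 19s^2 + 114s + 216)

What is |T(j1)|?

Substitute s = j1: numerator = -60 + j20, denominator = 197 + j113.
|T(j1)| = |-60 + j20| / |197 + j113| = 63.246 / 227.11 ≈ 0.2785.

|T(j1)| ≈ 0.2785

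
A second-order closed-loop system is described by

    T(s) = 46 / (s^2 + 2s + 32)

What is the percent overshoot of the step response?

%OS ≈ 56.9%

Comparing s^2 + 2s + 32 to s^2 + 2ζωₙs + ωₙ²: ωₙ = √32 ≈ 5.657 rad/s and ζ = 2/(2·√32) ≈ 0.1768.
%OS = 100·exp(−πζ/√(1−ζ²)) = 100·exp(−π·0.1768/√(1−0.1768²)) ≈ 56.9%.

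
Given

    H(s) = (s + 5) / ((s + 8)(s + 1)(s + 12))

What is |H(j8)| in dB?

|H(j8)|_dB ≈ -42.9 dB

Substitute s = j8: numerator = 5 + j8, denominator = -1248 + j416.
|H(j8)| = |5 + j8| / |-1248 + j416| = 9.4340 / 1315.5 ≈ 0.007171.
In decibels: 20·log₁₀(0.007171) ≈ -42.9 dB.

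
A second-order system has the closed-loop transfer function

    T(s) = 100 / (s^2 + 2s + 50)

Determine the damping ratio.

ζ ≈ 0.1414

Compare the denominator to the standard form s^2 + 2ζωₙs + ωₙ².
ωₙ² = 50, so ωₙ = √50 ≈ 7.071 rad/s.
2ζωₙ = 2, so ζ = 2/(2·√50) ≈ 0.1414.
With ζ = 0.1414 the response is underdamped.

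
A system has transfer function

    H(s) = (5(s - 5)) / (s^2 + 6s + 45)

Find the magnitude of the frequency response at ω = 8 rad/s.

Substitute s = j8: numerator = -25 + j40, denominator = -19 + j48.
|H(j8)| = |-25 + j40| / |-19 + j48| = 47.170 / 51.624 ≈ 0.9137.

|H(j8)| ≈ 0.9137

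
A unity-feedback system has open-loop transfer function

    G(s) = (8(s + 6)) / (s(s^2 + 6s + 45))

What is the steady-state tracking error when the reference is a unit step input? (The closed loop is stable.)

e_ss = 0

G(s) has one pole at the origin.
This is a Type 1 system; for a step input the steady-state error is zero.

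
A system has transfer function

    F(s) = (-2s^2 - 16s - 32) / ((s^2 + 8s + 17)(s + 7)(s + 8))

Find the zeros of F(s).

s = -4, -4

Set the numerator to zero: -2s^2 - 16s - 32 = 0, i.e. -2·(s^2 + 8s + 16) = 0.
Factoring: (s + 4)^2 = 0.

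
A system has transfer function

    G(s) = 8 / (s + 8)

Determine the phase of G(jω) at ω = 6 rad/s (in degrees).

∠G(j6) ≈ -36.87°

At s = j6: numerator = 8, denominator = 8 + j6.
∠G = ∠num − ∠den = 0° − (36.870°) = -36.87°.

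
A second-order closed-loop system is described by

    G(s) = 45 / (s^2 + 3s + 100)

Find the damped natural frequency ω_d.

Comparing s^2 + 3s + 100 to s^2 + 2ζωₙs + ωₙ²: ωₙ = 10 rad/s and ζ = 3/(2·10) = 0.15.
ζωₙ = 3/2 = 1.5, so ω_d = ωₙ√(1−ζ²) = √(ωₙ² − (ζωₙ)²) = √(100 − 1.5²) = √97.75 ≈ 9.887 rad/s.

ω_d ≈ 9.887 rad/s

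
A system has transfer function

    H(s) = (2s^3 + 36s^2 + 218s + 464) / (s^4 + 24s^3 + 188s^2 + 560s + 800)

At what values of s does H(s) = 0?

s = -5 + 2j, -5 - 2j, -8

Set the numerator to zero: 2s^3 + 36s^2 + 218s + 464 = 0, i.e. 2·(s^3 + 18s^2 + 109s + 232) = 0.
Factoring: (s^2 + 10s + 29)(s + 8) = 0.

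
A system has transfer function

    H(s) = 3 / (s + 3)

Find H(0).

At s = 0 each factor (s + a) contributes a and each (s^2 + bs + c) contributes c.
H(0) = 3·1 / ((3)) = 3/3 = 1.

H(0) = 1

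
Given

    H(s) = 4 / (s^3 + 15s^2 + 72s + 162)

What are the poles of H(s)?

s = -3 ± 3j, -9

The poles are the roots of the denominator s^3 + 15s^2 + 72s + 162 = 0.
Trying s = -9: the polynomial evaluates to 0, so (s + 9) is a factor.
Dividing out leaves s^2 + 6s + 18 = 0.
The quadratic formula then gives s = -3 ± 3j.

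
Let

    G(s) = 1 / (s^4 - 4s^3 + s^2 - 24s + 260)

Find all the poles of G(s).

The poles are the roots of the denominator s^4 - 4s^3 + s^2 - 24s + 260 = 0.
No real roots exist; factor into two real quadratics: (s^2 - 8s + 20)(s^2 + 4s + 13) = 0.
Each quadratic gives a conjugate pair via the quadratic formula.

s = 4 + 2j, 4 - 2j, -2 + 3j, -2 - 3j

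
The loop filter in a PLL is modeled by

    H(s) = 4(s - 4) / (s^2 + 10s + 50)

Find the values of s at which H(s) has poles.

s = -5 + 5j, -5 - 5j

The poles are the roots of the denominator s^2 + 10s + 50 = 0.
Using the quadratic formula: s = (-10 ± √(-100))/2 = -5 ± 5j.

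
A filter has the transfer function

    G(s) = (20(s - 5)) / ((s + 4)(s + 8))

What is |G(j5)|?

|G(j5)| ≈ 2.341

Substitute s = j5: numerator = -100 + j100, denominator = 7 + j60.
|G(j5)| = |-100 + j100| / |7 + j60| = 141.42 / 60.407 ≈ 2.341.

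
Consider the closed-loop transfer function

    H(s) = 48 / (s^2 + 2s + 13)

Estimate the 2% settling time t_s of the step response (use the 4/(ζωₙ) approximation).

Comparing s^2 + 2s + 13 to s^2 + 2ζωₙs + ωₙ²: ωₙ = √13 ≈ 3.606 rad/s and ζ = 2/(2·√13) ≈ 0.2774.
ζωₙ = 2/2 = 1, so t_s ≈ 4/(ζωₙ) = 4/1 = 4 s.

t_s ≈ 4 s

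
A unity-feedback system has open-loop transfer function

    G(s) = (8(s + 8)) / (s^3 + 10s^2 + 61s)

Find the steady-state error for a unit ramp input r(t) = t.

G(s) has one pole at the origin.
This is a Type 1 system. Kv = lim_{s→0} s·G(s) = 64/61.
e_ss = 1/Kv = 1/(64/61) = 61/64 ≈ 0.9531.

e_ss = 0.9531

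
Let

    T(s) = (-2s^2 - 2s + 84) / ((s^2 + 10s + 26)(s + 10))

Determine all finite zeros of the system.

Set the numerator to zero: -2s^2 - 2s + 84 = 0, i.e. -2·(s^2 + s - 42) = 0.
Factoring: (s + 7)(s - 6) = 0.

s = -7, 6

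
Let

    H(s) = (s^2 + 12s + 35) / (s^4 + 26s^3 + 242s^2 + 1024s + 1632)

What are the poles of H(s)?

The poles are the roots of the denominator s^4 + 26s^3 + 242s^2 + 1024s + 1632 = 0.
Trying s = -4: the polynomial evaluates to 0, so (s + 4) is a factor.
Dividing out leaves s^3 + 22s^2 + 154s + 408 = 0.
This factors further as (s^2 + 10s + 34)(s + 12) = 0.

s = -4, -5 + 3j, -5 - 3j, -12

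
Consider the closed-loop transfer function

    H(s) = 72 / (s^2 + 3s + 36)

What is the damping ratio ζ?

ζ = 0.25

Compare the denominator to the standard form s^2 + 2ζωₙs + ωₙ².
ωₙ² = 36, so ωₙ = 6 rad/s.
2ζωₙ = 3, so ζ = 3/(2·6) = 0.25.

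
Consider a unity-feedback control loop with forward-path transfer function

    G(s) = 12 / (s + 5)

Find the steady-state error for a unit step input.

G(s) has no poles at the origin.
This is a Type 0 system. Kp = lim_{s→0} G(s) = 12/5.
e_ss = 1/(1 + Kp) = 1/(1 + 12/5) = 5/17 ≈ 0.2941.

e_ss = 0.2941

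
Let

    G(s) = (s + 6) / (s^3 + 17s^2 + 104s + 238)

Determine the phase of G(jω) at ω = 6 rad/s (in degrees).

At s = j6: numerator = 6 + j6, denominator = -374 + j408.
∠G = ∠num − ∠den = 45° − (132.51°) = -87.51°.

∠G(j6) ≈ -87.51°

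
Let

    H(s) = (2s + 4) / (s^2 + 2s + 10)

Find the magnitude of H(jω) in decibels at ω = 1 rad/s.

|H(j1)|_dB ≈ -6.28 dB

Substitute s = j1: numerator = 4 + j2, denominator = 9 + j2.
|H(j1)| = |4 + j2| / |9 + j2| = 4.4721 / 9.2195 ≈ 0.4851.
In decibels: 20·log₁₀(0.4851) ≈ -6.28 dB.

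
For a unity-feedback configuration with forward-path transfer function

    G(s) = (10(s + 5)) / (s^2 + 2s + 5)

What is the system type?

Type 0

The denominator has no factor of s at the origin — no free integrator — so this is a Type 0 system.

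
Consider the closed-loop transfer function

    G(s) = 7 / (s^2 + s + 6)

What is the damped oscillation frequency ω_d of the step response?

Comparing s^2 + s + 6 to s^2 + 2ζωₙs + ωₙ²: ωₙ = √6 ≈ 2.449 rad/s and ζ = 1/(2·√6) ≈ 0.2041.
ζωₙ = 1/2 = 0.5, so ω_d = ωₙ√(1−ζ²) = √(ωₙ² − (ζωₙ)²) = √(6 − 0.5²) = √5.75 ≈ 2.398 rad/s.

ω_d ≈ 2.398 rad/s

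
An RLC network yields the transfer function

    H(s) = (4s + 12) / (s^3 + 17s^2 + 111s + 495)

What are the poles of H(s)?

The poles are the roots of the denominator s^3 + 17s^2 + 111s + 495 = 0.
Trying s = -11: the polynomial evaluates to 0, so (s + 11) is a factor.
Dividing out leaves s^2 + 6s + 45 = 0.
The quadratic formula then gives s = -3 ± 6j.

s = -3 + 6j, -3 - 6j, -11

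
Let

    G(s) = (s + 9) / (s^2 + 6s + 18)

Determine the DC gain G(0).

G(0) = 1/2 ≈ 0.5000

Set s = 0: G(0) = (9) / (18) = 1/2.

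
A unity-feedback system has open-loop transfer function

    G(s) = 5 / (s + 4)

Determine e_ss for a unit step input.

e_ss = 0.4444

G(s) has no poles at the origin.
This is a Type 0 system. Kp = lim_{s→0} G(s) = 5/4.
e_ss = 1/(1 + Kp) = 1/(1 + 5/4) = 4/9 ≈ 0.4444.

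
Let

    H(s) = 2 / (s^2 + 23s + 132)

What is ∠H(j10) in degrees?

∠H(j10) ≈ -82.08°

At s = j10: numerator = 2, denominator = 32 + j230.
∠H = ∠num − ∠den = 0° − (82.079°) = -82.08°.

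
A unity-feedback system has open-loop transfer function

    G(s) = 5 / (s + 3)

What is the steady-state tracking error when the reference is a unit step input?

e_ss = 0.3750

G(s) has no poles at the origin.
This is a Type 0 system. Kp = lim_{s→0} G(s) = 5/3.
e_ss = 1/(1 + Kp) = 1/(1 + 5/3) = 3/8 ≈ 0.3750.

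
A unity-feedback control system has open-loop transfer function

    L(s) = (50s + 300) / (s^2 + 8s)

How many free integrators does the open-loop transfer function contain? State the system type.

Factor s from the denominator: s^2 + 8s = s·(s + 8).
There is 1 pole at the origin, so the system is Type 1.

Type 1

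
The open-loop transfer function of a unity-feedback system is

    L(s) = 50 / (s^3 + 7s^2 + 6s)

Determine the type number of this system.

Type 1

Factor s from the denominator: s^3 + 7s^2 + 6s = s·(s^2 + 7s + 6).
There is 1 pole at the origin, so the system is Type 1.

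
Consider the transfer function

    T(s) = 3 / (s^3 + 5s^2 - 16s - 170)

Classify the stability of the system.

The denominator s^3 + 5s^2 - 16s - 170 factors as (s - 5)(s^2 + 10s + 34), giving poles at s = 5, -5 ± 3j.
Since the pole(s) at s = 5 lie in the right half-plane, the system is unstable.

unstable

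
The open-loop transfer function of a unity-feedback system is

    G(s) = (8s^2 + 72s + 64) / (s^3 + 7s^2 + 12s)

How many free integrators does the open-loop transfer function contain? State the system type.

Factor s from the denominator: s^3 + 7s^2 + 12s = s·(s^2 + 7s + 12).
There is 1 pole at the origin, so the system is Type 1.

Type 1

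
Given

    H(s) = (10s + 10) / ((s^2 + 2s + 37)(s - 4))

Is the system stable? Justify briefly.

The poles can be read from the denominator factors: s = -1 ± 6j, 4.
Since the pole(s) at s = 4 lie in the right half-plane, the system is unstable.

unstable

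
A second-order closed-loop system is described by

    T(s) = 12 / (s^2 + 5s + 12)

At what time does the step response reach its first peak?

t_p ≈ 1.310 s

Comparing s^2 + 5s + 12 to s^2 + 2ζωₙs + ωₙ²: ωₙ = √12 ≈ 3.464 rad/s and ζ = 5/(2·√12) ≈ 0.7217.
ζωₙ = 5/2 = 2.5, so ω_d = ωₙ√(1−ζ²) = √(ωₙ² − (ζωₙ)²) = √(12 − 2.5²) = √5.75 ≈ 2.398 rad/s.
t_p = π/ω_d = π/2.398 ≈ 1.310 s.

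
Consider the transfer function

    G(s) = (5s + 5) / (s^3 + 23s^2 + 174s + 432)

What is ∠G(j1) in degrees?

∠G(j1) ≈ 22.07°

At s = j1: numerator = 5 + j5, denominator = 409 + j173.
∠G = ∠num − ∠den = 45° − (22.928°) = 22.07°.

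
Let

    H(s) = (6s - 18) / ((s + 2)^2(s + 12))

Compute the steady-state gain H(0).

Set s = 0: H(0) = (-18) / (48) = -3/8.

H(0) = -3/8 ≈ -0.3750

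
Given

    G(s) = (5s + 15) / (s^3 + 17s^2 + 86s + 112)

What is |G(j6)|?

|G(j6)| ≈ 0.05752

Substitute s = j6: numerator = 15 + j30, denominator = -500 + j300.
|G(j6)| = |15 + j30| / |-500 + j300| = 33.541 / 583.10 ≈ 0.05752.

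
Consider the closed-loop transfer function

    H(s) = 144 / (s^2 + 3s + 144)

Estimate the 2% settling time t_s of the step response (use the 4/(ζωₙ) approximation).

t_s ≈ 2.667 s

Comparing s^2 + 3s + 144 to s^2 + 2ζωₙs + ωₙ²: ωₙ = 12 rad/s and ζ = 3/(2·12) = 0.125.
ζωₙ = 3/2 = 1.5, so t_s ≈ 4/(ζωₙ) = 4/1.5 ≈ 2.667 s.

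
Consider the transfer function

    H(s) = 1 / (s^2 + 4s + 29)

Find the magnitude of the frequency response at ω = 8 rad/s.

|H(j8)| ≈ 0.02109

Substitute s = j8: numerator = 1, denominator = -35 + j32.
|H(j8)| = |1| / |-35 + j32| = 1 / 47.424 ≈ 0.02109.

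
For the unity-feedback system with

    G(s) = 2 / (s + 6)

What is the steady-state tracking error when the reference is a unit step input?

G(s) has no poles at the origin.
This is a Type 0 system. Kp = lim_{s→0} G(s) = 2/6 = 1/3.
e_ss = 1/(1 + Kp) = 1/(1 + 1/3) = 3/4 ≈ 0.7500.

e_ss = 0.7500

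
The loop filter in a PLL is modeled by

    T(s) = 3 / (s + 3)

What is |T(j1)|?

Substitute s = j1: numerator = 3, denominator = 3 + j1.
|T(j1)| = |3| / |3 + j1| = 3 / 3.1623 ≈ 0.9487.

|T(j1)| ≈ 0.9487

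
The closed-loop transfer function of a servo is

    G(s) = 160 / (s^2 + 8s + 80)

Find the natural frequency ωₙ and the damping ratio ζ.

ωₙ ≈ 8.944 rad/s, ζ ≈ 0.4472

Compare the denominator to the standard form s^2 + 2ζωₙs + ωₙ².
ωₙ² = 80, so ωₙ = √80 ≈ 8.944 rad/s.
2ζωₙ = 8, so ζ = 8/(2·√80) ≈ 0.4472.
With ζ = 0.4472 the response is underdamped.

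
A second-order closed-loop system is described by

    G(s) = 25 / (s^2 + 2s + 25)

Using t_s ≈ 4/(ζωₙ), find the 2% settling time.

Comparing s^2 + 2s + 25 to s^2 + 2ζωₙs + ωₙ²: ωₙ = 5 rad/s and ζ = 2/(2·5) = 0.2.
ζωₙ = 2/2 = 1, so t_s ≈ 4/(ζωₙ) = 4/1 = 4 s.

t_s ≈ 4 s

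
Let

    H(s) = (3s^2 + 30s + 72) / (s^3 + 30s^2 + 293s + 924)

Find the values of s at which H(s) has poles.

The poles are the roots of the denominator s^3 + 30s^2 + 293s + 924 = 0.
Trying s = -7: the polynomial evaluates to 0, so (s + 7) is a factor.
Dividing out leaves s^2 + 23s + 132 = 0.
Factoring the quadratic: (s + 11)(s + 12) = 0.

s = -7, -11, -12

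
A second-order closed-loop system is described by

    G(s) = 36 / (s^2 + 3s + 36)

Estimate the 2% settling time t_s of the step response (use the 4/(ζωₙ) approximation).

t_s ≈ 2.667 s

Comparing s^2 + 3s + 36 to s^2 + 2ζωₙs + ωₙ²: ωₙ = 6 rad/s and ζ = 3/(2·6) = 0.25.
ζωₙ = 3/2 = 1.5, so t_s ≈ 4/(ζωₙ) = 4/1.5 ≈ 2.667 s.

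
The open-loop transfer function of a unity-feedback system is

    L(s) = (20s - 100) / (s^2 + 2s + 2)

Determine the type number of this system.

Type 0

The denominator has no factor of s at the origin — no free integrator — so this is a Type 0 system.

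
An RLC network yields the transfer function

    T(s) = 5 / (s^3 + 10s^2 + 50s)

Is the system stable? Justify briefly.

marginally stable

The denominator s^3 + 10s^2 + 50s factors as s(s^2 + 10s + 50), giving poles at s = 0, -5 ± 5j.
Since the simple pole(s) at s = 0 lie on the jω-axis with none in the right half-plane, the system is marginally stable.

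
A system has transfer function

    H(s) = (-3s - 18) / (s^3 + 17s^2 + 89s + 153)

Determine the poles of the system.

s = -4 + j, -4 - j, -9

The poles are the roots of the denominator s^3 + 17s^2 + 89s + 153 = 0.
Trying s = -9: the polynomial evaluates to 0, so (s + 9) is a factor.
Dividing out leaves s^2 + 8s + 17 = 0.
The quadratic formula then gives s = -4 ± 1j.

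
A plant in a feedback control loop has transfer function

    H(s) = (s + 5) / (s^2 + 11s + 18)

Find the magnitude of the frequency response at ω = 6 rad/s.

Substitute s = j6: numerator = 5 + j6, denominator = -18 + j66.
|H(j6)| = |5 + j6| / |-18 + j66| = 7.8102 / 68.411 ≈ 0.1142.

|H(j6)| ≈ 0.1142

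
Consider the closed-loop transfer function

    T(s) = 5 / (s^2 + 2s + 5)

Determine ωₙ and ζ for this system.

ωₙ ≈ 2.236 rad/s, ζ ≈ 0.4472

Compare the denominator to the standard form s^2 + 2ζωₙs + ωₙ².
ωₙ² = 5, so ωₙ = √5 ≈ 2.236 rad/s.
2ζωₙ = 2, so ζ = 2/(2·√5) ≈ 0.4472.
With ζ = 0.4472 the response is underdamped.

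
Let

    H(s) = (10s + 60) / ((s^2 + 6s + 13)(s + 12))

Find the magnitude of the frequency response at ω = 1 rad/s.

|H(j1)| ≈ 0.3765

Substitute s = j1: numerator = 60 + j10, denominator = 138 + j84.
|H(j1)| = |60 + j10| / |138 + j84| = 60.828 / 161.55 ≈ 0.3765.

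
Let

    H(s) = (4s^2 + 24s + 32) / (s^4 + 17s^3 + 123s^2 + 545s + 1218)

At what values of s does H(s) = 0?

Set the numerator to zero: 4s^2 + 24s + 32 = 0, i.e. 4·(s^2 + 6s + 8) = 0.
Factoring: (s + 4)(s + 2) = 0.

s = -4, -2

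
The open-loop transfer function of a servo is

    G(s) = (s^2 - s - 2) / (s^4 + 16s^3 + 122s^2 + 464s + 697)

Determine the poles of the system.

s = -4 ± j, -4 ± 5j

The poles are the roots of the denominator s^4 + 16s^3 + 122s^2 + 464s + 697 = 0.
No real roots exist; factor into two real quadratics: (s^2 + 8s + 17)(s^2 + 8s + 41) = 0.
Each quadratic gives a conjugate pair via the quadratic formula.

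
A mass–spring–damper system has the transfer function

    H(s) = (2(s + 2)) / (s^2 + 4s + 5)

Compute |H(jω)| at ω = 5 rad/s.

Substitute s = j5: numerator = 4 + j10, denominator = -20 + j20.
|H(j5)| = |4 + j10| / |-20 + j20| = 10.770 / 28.284 ≈ 0.3808.

|H(j5)| ≈ 0.3808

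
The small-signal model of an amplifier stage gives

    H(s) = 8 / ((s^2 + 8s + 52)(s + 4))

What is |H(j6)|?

|H(j6)| ≈ 0.02193

Substitute s = j6: numerator = 8, denominator = -224 + j288.
|H(j6)| = |8| / |-224 + j288| = 8 / 364.86 ≈ 0.02193.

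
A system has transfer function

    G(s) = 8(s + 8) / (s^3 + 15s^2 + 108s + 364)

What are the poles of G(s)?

The poles are the roots of the denominator s^3 + 15s^2 + 108s + 364 = 0.
Trying s = -7: the polynomial evaluates to 0, so (s + 7) is a factor.
Dividing out leaves s^2 + 8s + 52 = 0.
The quadratic formula then gives s = -4 ± 6j.

s = -4 + 6j, -4 - 6j, -7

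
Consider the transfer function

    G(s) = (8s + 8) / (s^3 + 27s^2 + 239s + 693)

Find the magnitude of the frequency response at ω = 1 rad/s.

|G(j1)| ≈ 0.01600

Substitute s = j1: numerator = 8 + j8, denominator = 666 + j238.
|G(j1)| = |8 + j8| / |666 + j238| = 11.314 / 707.25 ≈ 0.01600.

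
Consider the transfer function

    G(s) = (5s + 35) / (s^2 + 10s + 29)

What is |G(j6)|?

Substitute s = j6: numerator = 35 + j30, denominator = -7 + j60.
|G(j6)| = |35 + j30| / |-7 + j60| = 46.098 / 60.407 ≈ 0.7631.

|G(j6)| ≈ 0.7631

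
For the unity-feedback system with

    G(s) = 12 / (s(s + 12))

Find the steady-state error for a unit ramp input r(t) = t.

G(s) has one pole at the origin.
This is a Type 1 system. Kv = lim_{s→0} s·G(s) = 12/12 = 1.
e_ss = 1/Kv = 1/(1) = 1.

e_ss = 1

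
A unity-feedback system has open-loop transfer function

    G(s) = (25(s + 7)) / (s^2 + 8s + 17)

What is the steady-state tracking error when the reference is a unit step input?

e_ss = 0.08854

G(s) has no poles at the origin.
This is a Type 0 system. Kp = lim_{s→0} G(s) = 175/17.
e_ss = 1/(1 + Kp) = 1/(1 + 175/17) = 17/192 ≈ 0.08854.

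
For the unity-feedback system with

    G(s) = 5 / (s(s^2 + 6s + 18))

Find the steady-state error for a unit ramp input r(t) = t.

G(s) has one pole at the origin.
This is a Type 1 system. Kv = lim_{s→0} s·G(s) = 5/18.
e_ss = 1/Kv = 1/(5/18) = 18/5 ≈ 3.600.

e_ss = 3.600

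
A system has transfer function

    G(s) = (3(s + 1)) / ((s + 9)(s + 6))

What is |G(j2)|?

Substitute s = j2: numerator = 3 + j6, denominator = 50 + j30.
|G(j2)| = |3 + j6| / |50 + j30| = 6.7082 / 58.310 ≈ 0.1150.

|G(j2)| ≈ 0.1150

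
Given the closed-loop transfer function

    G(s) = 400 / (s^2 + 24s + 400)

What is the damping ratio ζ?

Compare the denominator to the standard form s^2 + 2ζωₙs + ωₙ².
ωₙ² = 400, so ωₙ = 20 rad/s.
2ζωₙ = 24, so ζ = 24/(2·20) = 0.6.

ζ = 0.6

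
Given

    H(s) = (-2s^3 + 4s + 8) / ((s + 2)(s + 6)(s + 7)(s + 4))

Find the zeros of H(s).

Set the numerator to zero: -2s^3 + 4s + 8 = 0, i.e. -2·(s^3 - 2s - 4) = 0.
Factoring: (s^2 + 2s + 2)(s - 2) = 0.

s = -1 + j, -1 - j, 2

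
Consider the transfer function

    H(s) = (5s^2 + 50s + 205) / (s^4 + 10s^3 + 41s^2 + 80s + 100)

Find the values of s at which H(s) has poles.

s = -1 + 2j, -1 - 2j, -4 + 2j, -4 - 2j

The poles are the roots of the denominator s^4 + 10s^3 + 41s^2 + 80s + 100 = 0.
No real roots exist; factor into two real quadratics: (s^2 + 2s + 5)(s^2 + 8s + 20) = 0.
Each quadratic gives a conjugate pair via the quadratic formula.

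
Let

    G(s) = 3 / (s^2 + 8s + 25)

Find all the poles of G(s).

The poles are the roots of the denominator s^2 + 8s + 25 = 0.
Using the quadratic formula: s = (-8 ± √(-36))/2 = -4 ± 3j.

s = -4 + 3j, -4 - 3j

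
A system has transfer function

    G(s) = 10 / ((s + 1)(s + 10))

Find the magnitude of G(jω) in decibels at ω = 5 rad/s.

Substitute s = j5: numerator = 10, denominator = -15 + j55.
|G(j5)| = |10| / |-15 + j55| = 10 / 57.009 ≈ 0.1754.
In decibels: 20·log₁₀(0.1754) ≈ -15.1 dB.

|G(j5)|_dB ≈ -15.1 dB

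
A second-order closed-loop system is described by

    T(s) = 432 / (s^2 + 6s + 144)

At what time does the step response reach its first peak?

Comparing s^2 + 6s + 144 to s^2 + 2ζωₙs + ωₙ²: ωₙ = 12 rad/s and ζ = 6/(2·12) = 0.25.
ζωₙ = 6/2 = 3, so ω_d = ωₙ√(1−ζ²) = √(ωₙ² − (ζωₙ)²) = √(144 − 3²) = √135 ≈ 11.62 rad/s.
t_p = π/ω_d = π/11.62 ≈ 0.2704 s.

t_p ≈ 0.2704 s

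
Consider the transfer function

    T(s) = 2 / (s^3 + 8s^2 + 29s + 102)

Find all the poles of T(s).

s = -1 + 4j, -1 - 4j, -6

The poles are the roots of the denominator s^3 + 8s^2 + 29s + 102 = 0.
Trying s = -6: the polynomial evaluates to 0, so (s + 6) is a factor.
Dividing out leaves s^2 + 2s + 17 = 0.
The quadratic formula then gives s = -1 ± 4j.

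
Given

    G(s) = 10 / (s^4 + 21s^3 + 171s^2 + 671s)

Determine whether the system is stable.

The denominator s^4 + 21s^3 + 171s^2 + 671s factors as s(s^2 + 10s + 61)(s + 11), giving poles at s = 0, -5 ± 6j, -11.
Since the simple pole(s) at s = 0 lie on the jω-axis with none in the right half-plane, the system is marginally stable.

marginally stable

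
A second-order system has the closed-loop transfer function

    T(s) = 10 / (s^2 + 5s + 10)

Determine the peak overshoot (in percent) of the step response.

%OS ≈ 1.73%

Comparing s^2 + 5s + 10 to s^2 + 2ζωₙs + ωₙ²: ωₙ = √10 ≈ 3.162 rad/s and ζ = 5/(2·√10) ≈ 0.7906.
%OS = 100·exp(−πζ/√(1−ζ²)) = 100·exp(−π·0.7906/√(1−0.7906²)) ≈ 1.73%.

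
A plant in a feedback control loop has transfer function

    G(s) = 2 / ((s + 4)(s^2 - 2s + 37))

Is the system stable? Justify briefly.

unstable

The poles can be read from the denominator factors: s = -4, 1 + 6j, 1 - 6j.
Since the pole(s) at s = 1 ± 6j lie in the right half-plane, the system is unstable.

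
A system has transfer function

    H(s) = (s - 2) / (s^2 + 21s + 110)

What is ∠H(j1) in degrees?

At s = j1: numerator = -2 + j1, denominator = 109 + j21.
∠H = ∠num − ∠den = 153.43° − (10.905°) = 142.5°.

∠H(j1) ≈ 142.5°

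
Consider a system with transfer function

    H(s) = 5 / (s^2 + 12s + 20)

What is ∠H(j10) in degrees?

∠H(j10) ≈ -123.7°

At s = j10: numerator = 5, denominator = -80 + j120.
∠H = ∠num − ∠den = 0° − (123.69°) = -123.7°.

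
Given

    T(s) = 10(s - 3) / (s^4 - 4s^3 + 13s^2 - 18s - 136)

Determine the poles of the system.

s = 1 + 4j, 1 - 4j, 4, -2

The poles are the roots of the denominator s^4 - 4s^3 + 13s^2 - 18s - 136 = 0.
Trying s = 4: the polynomial evaluates to 0, so (s - 4) is a factor.
Dividing out leaves s^3 + 13s + 34 = 0.
This factors further as (s^2 - 2s + 17)(s + 2) = 0.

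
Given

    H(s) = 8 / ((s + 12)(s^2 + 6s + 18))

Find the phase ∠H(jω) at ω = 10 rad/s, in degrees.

∠H(j10) ≈ 176.4°

At s = j10: numerator = 8, denominator = -1584 - j100.
∠H = ∠num − ∠den = 0° − (-176.39°) = 176.4°.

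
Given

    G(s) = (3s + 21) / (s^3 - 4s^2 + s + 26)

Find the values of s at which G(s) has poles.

The poles are the roots of the denominator s^3 - 4s^2 + s + 26 = 0.
Trying s = -2: the polynomial evaluates to 0, so (s + 2) is a factor.
Dividing out leaves s^2 - 6s + 13 = 0.
The quadratic formula then gives s = 3 ± 2j.

s = 3 ± 2j, -2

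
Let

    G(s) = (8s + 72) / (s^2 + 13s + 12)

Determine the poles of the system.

s = -12, -1

The poles are the roots of the denominator s^2 + 13s + 12 = 0.
Factoring: (s + 12)(s + 1) = 0, so s = -12 and s = -1.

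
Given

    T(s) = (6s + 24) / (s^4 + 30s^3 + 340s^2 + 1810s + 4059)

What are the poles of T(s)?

s = -5 + 4j, -5 - 4j, -11, -9

The poles are the roots of the denominator s^4 + 30s^3 + 340s^2 + 1810s + 4059 = 0.
Trying s = -11: the polynomial evaluates to 0, so (s + 11) is a factor.
Dividing out leaves s^3 + 19s^2 + 131s + 369 = 0.
This factors further as (s^2 + 10s + 41)(s + 9) = 0.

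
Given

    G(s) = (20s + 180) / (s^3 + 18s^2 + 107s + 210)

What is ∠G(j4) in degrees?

∠G(j4) ≈ -78.13°

At s = j4: numerator = 180 + j80, denominator = -78 + j364.
∠G = ∠num − ∠den = 23.962° − (102.09°) = -78.13°.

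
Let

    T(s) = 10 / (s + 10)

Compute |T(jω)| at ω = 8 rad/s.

|T(j8)| ≈ 0.7809

Substitute s = j8: numerator = 10, denominator = 10 + j8.
|T(j8)| = |10| / |10 + j8| = 10 / 12.806 ≈ 0.7809.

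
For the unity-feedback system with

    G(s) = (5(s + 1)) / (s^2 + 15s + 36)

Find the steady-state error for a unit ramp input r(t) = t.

G(s) has no poles at the origin.
This is a Type 0 system; Kv = lim_{s→0} s·G(s) = 0, so the steady-state error for a ramp input is infinite.

e_ss = ∞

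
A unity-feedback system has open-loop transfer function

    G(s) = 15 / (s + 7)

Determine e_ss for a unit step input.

e_ss = 0.3182

G(s) has no poles at the origin.
This is a Type 0 system. Kp = lim_{s→0} G(s) = 15/7.
e_ss = 1/(1 + Kp) = 1/(1 + 15/7) = 7/22 ≈ 0.3182.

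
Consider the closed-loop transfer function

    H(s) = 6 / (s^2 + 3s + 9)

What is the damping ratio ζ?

Compare the denominator to the standard form s^2 + 2ζωₙs + ωₙ².
ωₙ² = 9, so ωₙ = 3 rad/s.
2ζωₙ = 3, so ζ = 3/(2·3) = 0.5.
With ζ = 0.5 the response is underdamped.

ζ = 0.5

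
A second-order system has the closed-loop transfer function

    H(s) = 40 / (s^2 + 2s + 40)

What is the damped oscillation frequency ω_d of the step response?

ω_d ≈ 6.245 rad/s

Comparing s^2 + 2s + 40 to s^2 + 2ζωₙs + ωₙ²: ωₙ = √40 ≈ 6.325 rad/s and ζ = 2/(2·√40) ≈ 0.1581.
ζωₙ = 2/2 = 1, so ω_d = ωₙ√(1−ζ²) = √(ωₙ² − (ζωₙ)²) = √(40 − 1²) = √39 ≈ 6.245 rad/s.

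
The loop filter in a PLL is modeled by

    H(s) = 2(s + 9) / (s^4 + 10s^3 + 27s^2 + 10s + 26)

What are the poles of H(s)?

The poles are the roots of the denominator s^4 + 10s^3 + 27s^2 + 10s + 26 = 0.
No real roots exist; factor into two real quadratics: (s^2 + 1)(s^2 + 10s + 26) = 0.
Each quadratic gives a conjugate pair via the quadratic formula.

s = ±j, -5 ± j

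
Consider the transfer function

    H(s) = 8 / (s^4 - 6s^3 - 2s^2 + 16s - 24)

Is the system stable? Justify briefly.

unstable

The denominator s^4 - 6s^3 - 2s^2 + 16s - 24 factors as (s - 6)(s^2 - 2s + 2)(s + 2), giving poles at s = 6, 1 + j, 1 - j, -2.
Since the pole(s) at s = 6, 1 + j, 1 - j lie in the right half-plane, the system is unstable.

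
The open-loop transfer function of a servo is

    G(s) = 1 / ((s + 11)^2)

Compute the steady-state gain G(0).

At s = 0 each factor (s + a) contributes a and each (s^2 + bs + c) contributes c.
G(0) = 1·1 / ((11) · (11)) = 1/121 = 1/121.

G(0) = 1/121 ≈ 0.008264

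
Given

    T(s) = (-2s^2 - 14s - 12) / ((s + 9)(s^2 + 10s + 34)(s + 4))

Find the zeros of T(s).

Set the numerator to zero: -2s^2 - 14s - 12 = 0, i.e. -2·(s^2 + 7s + 6) = 0.
Factoring: (s + 6)(s + 1) = 0.

s = -6, -1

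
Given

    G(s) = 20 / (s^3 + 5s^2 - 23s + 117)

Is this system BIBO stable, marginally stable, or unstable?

The denominator s^3 + 5s^2 - 23s + 117 factors as (s + 9)(s^2 - 4s + 13), giving poles at s = -9, 2 ± 3j.
Since the pole(s) at s = 2 + 3j, 2 - 3j lie in the right half-plane, the system is unstable.

unstable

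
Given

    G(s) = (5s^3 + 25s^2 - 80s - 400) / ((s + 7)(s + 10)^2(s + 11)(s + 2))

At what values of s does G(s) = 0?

Set the numerator to zero: 5s^3 + 25s^2 - 80s - 400 = 0, i.e. 5·(s^3 + 5s^2 - 16s - 80) = 0.
Factoring: (s + 4)(s - 4)(s + 5) = 0.

s = -4, 4, -5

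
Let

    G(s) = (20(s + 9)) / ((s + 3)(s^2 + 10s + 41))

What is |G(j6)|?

Substitute s = j6: numerator = 180 + j120, denominator = -345 + j210.
|G(j6)| = |180 + j120| / |-345 + j210| = 216.33 / 403.89 ≈ 0.5356.

|G(j6)| ≈ 0.5356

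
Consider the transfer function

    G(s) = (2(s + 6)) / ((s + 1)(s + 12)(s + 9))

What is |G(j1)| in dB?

Substitute s = j1: numerator = 12 + j2, denominator = 86 + j128.
|G(j1)| = |12 + j2| / |86 + j128| = 12.166 / 154.21 ≈ 0.07889.
In decibels: 20·log₁₀(0.07889) ≈ -22.1 dB.

|G(j1)|_dB ≈ -22.1 dB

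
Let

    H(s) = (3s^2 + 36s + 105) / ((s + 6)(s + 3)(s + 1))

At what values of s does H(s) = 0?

Set the numerator to zero: 3s^2 + 36s + 105 = 0, i.e. 3·(s^2 + 12s + 35) = 0.
Factoring: (s + 7)(s + 5) = 0.

s = -7, -5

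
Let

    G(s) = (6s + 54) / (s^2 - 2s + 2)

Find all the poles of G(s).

s = 1 ± j

The poles are the roots of the denominator s^2 - 2s + 2 = 0.
Using the quadratic formula: s = (2 ± √(-4))/2 = 1 ± 1j.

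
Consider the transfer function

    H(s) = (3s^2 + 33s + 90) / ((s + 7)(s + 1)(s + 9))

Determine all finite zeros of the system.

s = -6, -5

Set the numerator to zero: 3s^2 + 33s + 90 = 0, i.e. 3·(s^2 + 11s + 30) = 0.
Factoring: (s + 6)(s + 5) = 0.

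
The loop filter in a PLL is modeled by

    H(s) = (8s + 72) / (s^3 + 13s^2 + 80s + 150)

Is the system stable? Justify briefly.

The denominator s^3 + 13s^2 + 80s + 150 factors as (s^2 + 10s + 50)(s + 3), giving poles at s = -5 + 5j, -5 - 5j, -3.
Since all poles lie strictly in the left half-plane, the system is stable.

stable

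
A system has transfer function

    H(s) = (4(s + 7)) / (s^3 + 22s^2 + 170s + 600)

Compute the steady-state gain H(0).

Set s = 0: H(0) = (28) / (600) = 7/150.

H(0) = 7/150 ≈ 0.04667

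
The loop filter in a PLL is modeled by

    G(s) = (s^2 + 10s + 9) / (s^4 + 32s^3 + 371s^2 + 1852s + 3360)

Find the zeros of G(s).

Set the numerator to zero: s^2 + 10s + 9 = 0.
Factoring: (s + 9)(s + 1) = 0.

s = -9, -1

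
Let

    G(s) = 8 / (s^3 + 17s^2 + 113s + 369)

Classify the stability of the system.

stable

The denominator s^3 + 17s^2 + 113s + 369 factors as (s^2 + 8s + 41)(s + 9), giving poles at s = -4 ± 5j, -9.
Since all poles lie strictly in the left half-plane, the system is stable.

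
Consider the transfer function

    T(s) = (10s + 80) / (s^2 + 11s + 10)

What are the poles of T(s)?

The poles are the roots of the denominator s^2 + 11s + 10 = 0.
Factoring: (s + 1)(s + 10) = 0, so s = -1 and s = -10.

s = -1, -10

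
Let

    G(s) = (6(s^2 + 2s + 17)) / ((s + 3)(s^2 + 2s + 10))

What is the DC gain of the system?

At s = 0 each factor (s + a) contributes a and each (s^2 + bs + c) contributes c.
G(0) = 6·(17) / ((3) · (10)) = 102/30 = 17/5.

G(0) = 17/5 ≈ 3.400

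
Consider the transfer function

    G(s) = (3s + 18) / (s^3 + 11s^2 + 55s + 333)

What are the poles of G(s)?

The poles are the roots of the denominator s^3 + 11s^2 + 55s + 333 = 0.
Trying s = -9: the polynomial evaluates to 0, so (s + 9) is a factor.
Dividing out leaves s^2 + 2s + 37 = 0.
The quadratic formula then gives s = -1 ± 6j.

s = -1 ± 6j, -9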